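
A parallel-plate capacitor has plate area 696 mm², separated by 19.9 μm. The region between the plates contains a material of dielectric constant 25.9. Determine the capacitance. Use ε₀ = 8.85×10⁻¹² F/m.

8.02 nF

A = 696 mm² = 6.96×10⁻⁴ m².
C = κε₀A/d = 25.9 × 8.85×10⁻¹² × 6.96×10⁻⁴ / 1.99×10⁻⁵ = 8.02×10⁻⁹ F.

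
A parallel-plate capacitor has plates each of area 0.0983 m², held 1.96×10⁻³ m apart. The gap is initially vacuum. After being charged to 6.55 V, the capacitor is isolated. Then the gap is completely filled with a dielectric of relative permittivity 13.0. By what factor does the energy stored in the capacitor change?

Isolated ⇒ Q is held fixed.
C₂ = 13.0 C₁ and U = Q²/(2C), so U₂/U₁ = C₁/C₂ = 0.0769.

0.0769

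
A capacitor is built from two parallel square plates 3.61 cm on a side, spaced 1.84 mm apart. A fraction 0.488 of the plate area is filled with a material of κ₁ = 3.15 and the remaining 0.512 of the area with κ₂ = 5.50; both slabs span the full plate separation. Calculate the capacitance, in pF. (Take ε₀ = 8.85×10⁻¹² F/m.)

A = (3.61 cm)² = 1.30×10⁻³ m².
Side-by-side slabs ⇒ two capacitors in parallel, each spanning the full gap.
C₁ = κ₁ε₀A₁/d = 3.15 × 8.85×10⁻¹² × 6.36×10⁻⁴ / 1.84×10⁻³ = 9.64×10⁻¹² F.
C₂ = κ₂ε₀A₂/d = 5.50 × 8.85×10⁻¹² × 6.67×10⁻⁴ / 1.84×10⁻³ = 1.77×10⁻¹¹ F.
C = C₁ + C₂ = 2.73×10⁻¹¹ F.

27.3 pF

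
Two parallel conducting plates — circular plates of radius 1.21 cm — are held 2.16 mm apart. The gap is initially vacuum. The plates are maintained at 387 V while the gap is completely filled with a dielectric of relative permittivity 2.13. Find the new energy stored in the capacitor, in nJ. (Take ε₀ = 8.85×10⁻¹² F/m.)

U ≈ 301 nJ

A = π(1.21 cm)² = 4.60×10⁻⁴ m².
Initially C₁ = ε₀A/d = 8.85×10⁻¹² × 4.60×10⁻⁴ / 2.16×10⁻³ = 1.88×10⁻¹² F.
U₁ = 1.41×10⁻⁷ J.
Battery connected ⇒ V is held fixed. C₂ = 2.13 C₁ and U = ½CV², so U₂/U₁ = C₂/C₁ = 2.13.
U₂ = 2.13 × 1.41×10⁻⁷ = 3.01×10⁻⁷ J.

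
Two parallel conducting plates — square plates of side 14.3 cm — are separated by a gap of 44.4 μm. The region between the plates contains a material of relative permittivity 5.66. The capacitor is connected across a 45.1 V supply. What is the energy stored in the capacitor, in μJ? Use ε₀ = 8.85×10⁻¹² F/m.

A = (14.3 cm)² = 2.04×10⁻² m².
C = κε₀A/d = 5.66 × 8.85×10⁻¹² × 2.04×10⁻² / 4.44×10⁻⁵ = 2.31×10⁻⁸ F.
U = ½CV² = ½ × 2.31×10⁻⁸ × (45.1)² = 2.35×10⁻⁵ J.

23.5 μJ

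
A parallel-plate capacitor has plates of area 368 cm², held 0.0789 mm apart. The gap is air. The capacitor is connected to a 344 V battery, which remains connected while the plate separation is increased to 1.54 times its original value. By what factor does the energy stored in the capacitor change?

Battery connected ⇒ V is held fixed.
C₂ = 0.649 C₁ and U = ½CV², so U₂/U₁ = C₂/C₁ = 0.649.

0.649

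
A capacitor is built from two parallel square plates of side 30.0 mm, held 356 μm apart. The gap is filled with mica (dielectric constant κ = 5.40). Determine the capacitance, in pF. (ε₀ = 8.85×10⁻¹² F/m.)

121 pF

A = (30.0 mm)² = 9.00×10⁻⁴ m².
C = κε₀A/d = 5.40 × 8.85×10⁻¹² × 9.00×10⁻⁴ / 3.56×10⁻⁴ = 1.21×10⁻¹⁰ F.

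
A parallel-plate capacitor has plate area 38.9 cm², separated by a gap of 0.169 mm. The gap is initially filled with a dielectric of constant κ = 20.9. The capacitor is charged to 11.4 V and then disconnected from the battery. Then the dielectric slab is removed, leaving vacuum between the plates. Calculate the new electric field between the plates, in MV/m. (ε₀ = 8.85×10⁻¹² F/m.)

A = 38.9 cm² = 3.89×10⁻³ m².
Initially C₁ = κε₀A/d = 20.9 × 8.85×10⁻¹² × 3.89×10⁻³ / 1.69×10⁻⁴ = 4.26×10⁻⁹ F.
E₁ = 6.75×10⁴ V/m.
Isolated ⇒ Q is held fixed. V₂ = Q/C₂ = V₁/0.0478; E = V/d, so E₂/E₁ = (V₂/V₁)(d₁/d₂) = 20.9.
E₂ = 20.9 × 6.75×10⁴ = 1.41×10⁶ V/m.

E ≈ 1.41 MV/m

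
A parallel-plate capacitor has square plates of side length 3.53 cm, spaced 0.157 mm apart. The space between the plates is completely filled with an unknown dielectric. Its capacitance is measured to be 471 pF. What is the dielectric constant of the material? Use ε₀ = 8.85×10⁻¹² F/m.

6.71

A = (3.53 cm)² = 1.25×10⁻³ m².
κ = Cd/(ε₀A) = 4.71×10⁻¹⁰ × 1.57×10⁻⁴ / (8.85×10⁻¹² × 1.25×10⁻³) = 6.71.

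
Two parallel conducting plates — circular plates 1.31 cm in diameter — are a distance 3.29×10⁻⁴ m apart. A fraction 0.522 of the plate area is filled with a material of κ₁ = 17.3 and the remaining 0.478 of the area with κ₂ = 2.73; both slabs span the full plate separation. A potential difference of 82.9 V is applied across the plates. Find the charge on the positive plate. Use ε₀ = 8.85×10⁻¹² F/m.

3.11 nC

A = π(1.31/2 cm)² = 1.35×10⁻⁴ m².
Side-by-side slabs ⇒ two capacitors in parallel, each spanning the full gap.
C₁ = κ₁ε₀A₁/d = 17.3 × 8.85×10⁻¹² × 7.04×10⁻⁵ / 3.29×10⁻⁴ = 3.27×10⁻¹¹ F.
C₂ = κ₂ε₀A₂/d = 2.73 × 8.85×10⁻¹² × 6.44×10⁻⁵ / 3.29×10⁻⁴ = 4.73×10⁻¹² F.
C = C₁ + C₂ = 3.75×10⁻¹¹ F.
Q = CV = 3.75×10⁻¹¹ × 82.9 = 3.11×10⁻⁹ C.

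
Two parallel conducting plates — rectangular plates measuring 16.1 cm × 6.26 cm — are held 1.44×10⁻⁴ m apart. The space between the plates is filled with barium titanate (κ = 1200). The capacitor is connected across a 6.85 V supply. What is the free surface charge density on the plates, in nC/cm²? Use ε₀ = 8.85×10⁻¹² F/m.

A = 16.1 × 6.26 cm² = 1.01×10⁻² m².
C = κε₀A/d = 1200 × 8.85×10⁻¹² × 1.01×10⁻² / 1.44×10⁻⁴ = 7.43×10⁻⁷ F.
σ = Q/A = CV/A = 7.43×10⁻⁷ × 6.85 / 1.01×10⁻² = 5.05×10⁻⁴ C/m².

σ ≈ 50.5 nC/cm²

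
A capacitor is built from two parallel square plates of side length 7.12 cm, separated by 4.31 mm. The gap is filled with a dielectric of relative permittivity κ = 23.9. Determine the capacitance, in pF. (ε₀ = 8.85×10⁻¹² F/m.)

A = (7.12 cm)² = 5.07×10⁻³ m².
C = κε₀A/d = 23.9 × 8.85×10⁻¹² × 5.07×10⁻³ / 4.31×10⁻³ = 2.49×10⁻¹⁰ F.

C ≈ 249 pF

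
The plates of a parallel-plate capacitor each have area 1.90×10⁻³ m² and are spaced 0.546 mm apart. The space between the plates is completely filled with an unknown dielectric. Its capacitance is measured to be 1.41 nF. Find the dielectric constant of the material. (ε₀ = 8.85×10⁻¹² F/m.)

45.8

κ = Cd/(ε₀A) = 1.41×10⁻⁹ × 5.46×10⁻⁴ / (8.85×10⁻¹² × 1.90×10⁻³) = 45.8.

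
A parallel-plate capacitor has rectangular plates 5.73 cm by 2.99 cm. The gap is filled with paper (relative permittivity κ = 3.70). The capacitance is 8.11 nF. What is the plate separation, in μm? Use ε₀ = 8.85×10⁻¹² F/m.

A = 5.73 × 2.99 cm² = 1.71×10⁻³ m².
d = κε₀A/C = 3.70 × 8.85×10⁻¹² × 1.71×10⁻³ / 8.11×10⁻⁹ = 6.92×10⁻⁶ m.

6.92 μm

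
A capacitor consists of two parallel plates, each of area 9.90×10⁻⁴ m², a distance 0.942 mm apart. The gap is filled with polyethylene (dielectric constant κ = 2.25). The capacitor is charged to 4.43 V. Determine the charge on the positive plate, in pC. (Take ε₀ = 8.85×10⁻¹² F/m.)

C = κε₀A/d = 2.25 × 8.85×10⁻¹² × 9.90×10⁻⁴ / 9.42×10⁻⁴ = 2.09×10⁻¹¹ F.
Q = CV = 2.09×10⁻¹¹ × 4.43 = 9.27×10⁻¹¹ C.

92.7 pC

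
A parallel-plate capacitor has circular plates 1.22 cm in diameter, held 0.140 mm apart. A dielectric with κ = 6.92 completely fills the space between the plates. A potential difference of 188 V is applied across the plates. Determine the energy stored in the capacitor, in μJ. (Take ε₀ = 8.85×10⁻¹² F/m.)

0.904 μJ

A = π(1.22/2 cm)² = 1.17×10⁻⁴ m².
C = κε₀A/d = 6.92 × 8.85×10⁻¹² × 1.17×10⁻⁴ / 1.40×10⁻⁴ = 5.11×10⁻¹¹ F.
U = ½CV² = ½ × 5.11×10⁻¹¹ × (188)² = 9.04×10⁻⁷ J.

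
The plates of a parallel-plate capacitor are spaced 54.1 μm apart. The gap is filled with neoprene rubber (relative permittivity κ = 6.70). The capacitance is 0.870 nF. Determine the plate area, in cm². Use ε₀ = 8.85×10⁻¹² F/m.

A = Cd/(κε₀) = 8.70×10⁻¹⁰ × 5.41×10⁻⁵ / (6.70 × 8.85×10⁻¹²) = 7.94×10⁻⁴ m².

7.94 cm²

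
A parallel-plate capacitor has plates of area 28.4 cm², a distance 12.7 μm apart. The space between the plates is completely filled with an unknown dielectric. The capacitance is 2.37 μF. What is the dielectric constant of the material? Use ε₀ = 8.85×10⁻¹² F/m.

κ ≈ 1198

A = 28.4 cm² = 2.84×10⁻³ m².
κ = Cd/(ε₀A) = 2.37×10⁻⁶ × 1.27×10⁻⁵ / (8.85×10⁻¹² × 2.84×10⁻³) = 1198.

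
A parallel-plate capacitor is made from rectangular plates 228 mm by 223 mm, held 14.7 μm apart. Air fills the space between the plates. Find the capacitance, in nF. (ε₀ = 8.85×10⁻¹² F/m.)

A = 228 × 223 mm² = 5.08×10⁻² m².
C = ε₀A/d = 8.85×10⁻¹² × 5.08×10⁻² / 1.47×10⁻⁵ = 3.06×10⁻⁸ F.

30.6 nF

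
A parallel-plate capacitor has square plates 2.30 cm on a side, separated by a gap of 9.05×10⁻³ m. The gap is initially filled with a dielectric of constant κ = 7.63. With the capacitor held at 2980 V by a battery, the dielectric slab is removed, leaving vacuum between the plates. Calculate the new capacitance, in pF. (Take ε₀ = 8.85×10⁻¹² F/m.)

A = (2.30 cm)² = 5.29×10⁻⁴ m².
Initially C₁ = κε₀A/d = 7.63 × 8.85×10⁻¹² × 5.29×10⁻⁴ / 9.05×10⁻³ = 3.95×10⁻¹² F.
C = κε₀A/d scales with κ, so C₂/C₁ = 1/κ = 1/7.63 = 0.131.
C₂ = 0.131 × 3.95×10⁻¹² = 5.17×10⁻¹³ F.

C ≈ 0.517 pF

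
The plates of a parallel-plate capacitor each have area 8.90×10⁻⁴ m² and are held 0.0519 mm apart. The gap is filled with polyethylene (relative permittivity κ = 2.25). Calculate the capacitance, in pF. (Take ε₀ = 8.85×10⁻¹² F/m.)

C = κε₀A/d = 2.25 × 8.85×10⁻¹² × 8.90×10⁻⁴ / 5.19×10⁻⁵ = 3.41×10⁻¹⁰ F.

341 pF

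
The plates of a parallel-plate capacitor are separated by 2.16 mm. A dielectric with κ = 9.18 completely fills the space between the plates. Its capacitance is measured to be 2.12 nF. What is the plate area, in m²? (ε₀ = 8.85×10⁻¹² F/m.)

A ≈ 0.0564 m²

A = Cd/(κε₀) = 2.12×10⁻⁹ × 2.16×10⁻³ / (9.18 × 8.85×10⁻¹²) = 5.64×10⁻² m².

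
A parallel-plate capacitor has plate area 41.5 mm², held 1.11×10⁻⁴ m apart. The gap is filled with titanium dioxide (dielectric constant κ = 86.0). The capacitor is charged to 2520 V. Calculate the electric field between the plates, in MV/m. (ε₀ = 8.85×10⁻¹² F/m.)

22.7 MV/m

E = V/d = 2520 / 1.11×10⁻⁴ = 2.27×10⁷ V/m.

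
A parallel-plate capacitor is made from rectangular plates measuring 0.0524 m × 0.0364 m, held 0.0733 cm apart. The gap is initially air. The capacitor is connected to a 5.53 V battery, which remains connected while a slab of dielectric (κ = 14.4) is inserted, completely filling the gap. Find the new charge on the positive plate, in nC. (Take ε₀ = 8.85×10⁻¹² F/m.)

A = 0.0524 × 0.0364 m² = 1.91×10⁻³ m².
Initially C₁ = ε₀A/d = 8.85×10⁻¹² × 1.91×10⁻³ / 7.33×10⁻⁴ = 2.30×10⁻¹¹ F.
Q₁ = 1.27×10⁻¹⁰ C.
Battery connected ⇒ V is held fixed. C₂ = 14.4 C₁ and Q = CV, so Q₂/Q₁ = C₂/C₁ = 14.4.
Q₂ = 14.4 × 1.27×10⁻¹⁰ = 1.83×10⁻⁹ C.

1.83 nC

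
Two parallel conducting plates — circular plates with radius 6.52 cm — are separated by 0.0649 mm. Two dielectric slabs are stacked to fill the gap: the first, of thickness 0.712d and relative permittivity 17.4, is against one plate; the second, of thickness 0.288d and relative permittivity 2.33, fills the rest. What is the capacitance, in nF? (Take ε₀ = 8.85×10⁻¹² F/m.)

C ≈ 11.1 nF

A = π(6.52 cm)² = 1.34×10⁻² m².
Stacked slabs ⇒ two capacitors in series, each with the full plate area.
C₁ = κ₁ε₀A/d₁ = 17.4 × 8.85×10⁻¹² × 1.34×10⁻² / 4.62×10⁻⁵ = 4.45×10⁻⁸ F.
C₂ = κ₂ε₀A/d₂ = 2.33 × 8.85×10⁻¹² × 1.34×10⁻² / 1.87×10⁻⁵ = 1.47×10⁻⁸ F.
C = (1/C₁ + 1/C₂)⁻¹ = 1.11×10⁻⁸ F.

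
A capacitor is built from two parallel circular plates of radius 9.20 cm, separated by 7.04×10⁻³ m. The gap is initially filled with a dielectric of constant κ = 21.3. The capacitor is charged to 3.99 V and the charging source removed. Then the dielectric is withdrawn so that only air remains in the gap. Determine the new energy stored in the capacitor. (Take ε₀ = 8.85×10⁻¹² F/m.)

A = π(9.20 cm)² = 2.66×10⁻² m².
Initially C₁ = κε₀A/d = 21.3 × 8.85×10⁻¹² × 2.66×10⁻² / 7.04×10⁻³ = 7.12×10⁻¹⁰ F.
U₁ = 5.67×10⁻⁹ J.
Isolated ⇒ Q is held fixed. C₂ = 0.0469 C₁ and U = Q²/(2C), so U₂/U₁ = C₁/C₂ = 21.3.
U₂ = 21.3 × 5.67×10⁻⁹ = 1.21×10⁻⁷ J.

121 nJ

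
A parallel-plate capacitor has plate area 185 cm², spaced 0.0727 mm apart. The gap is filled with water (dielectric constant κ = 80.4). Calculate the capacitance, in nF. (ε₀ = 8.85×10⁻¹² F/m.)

A = 185 cm² = 1.85×10⁻² m².
C = κε₀A/d = 80.4 × 8.85×10⁻¹² × 1.85×10⁻² / 7.27×10⁻⁵ = 1.81×10⁻⁷ F.

C ≈ 181 nF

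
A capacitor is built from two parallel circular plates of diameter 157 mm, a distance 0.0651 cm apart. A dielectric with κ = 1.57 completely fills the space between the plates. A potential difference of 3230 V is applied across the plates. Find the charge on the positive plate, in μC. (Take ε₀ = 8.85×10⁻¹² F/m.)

Q ≈ 1.33 μC

A = π(157/2 mm)² = 1.94×10⁻² m².
C = κε₀A/d = 1.57 × 8.85×10⁻¹² × 1.94×10⁻² / 6.51×10⁻⁴ = 4.13×10⁻¹⁰ F.
Q = CV = 4.13×10⁻¹⁰ × 3230 = 1.33×10⁻⁶ C.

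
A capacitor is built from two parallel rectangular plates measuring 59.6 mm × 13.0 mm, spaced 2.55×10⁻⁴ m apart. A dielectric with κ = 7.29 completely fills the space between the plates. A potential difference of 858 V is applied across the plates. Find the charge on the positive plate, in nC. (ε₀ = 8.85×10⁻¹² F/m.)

Q ≈ 168 nC

A = 59.6 × 13.0 mm² = 7.75×10⁻⁴ m².
C = κε₀A/d = 7.29 × 8.85×10⁻¹² × 7.75×10⁻⁴ / 2.55×10⁻⁴ = 1.96×10⁻¹⁰ F.
Q = CV = 1.96×10⁻¹⁰ × 858 = 1.68×10⁻⁷ C.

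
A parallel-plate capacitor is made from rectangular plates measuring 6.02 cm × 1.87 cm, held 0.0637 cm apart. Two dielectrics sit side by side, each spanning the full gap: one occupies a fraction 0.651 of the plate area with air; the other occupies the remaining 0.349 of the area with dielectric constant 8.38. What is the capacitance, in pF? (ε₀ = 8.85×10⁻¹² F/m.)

A = 6.02 × 1.87 cm² = 1.13×10⁻³ m².
Side-by-side slabs ⇒ two capacitors in parallel, each spanning the full gap.
C₁ = κ₁ε₀A₁/d = 1.00 × 8.85×10⁻¹² × 7.33×10⁻⁴ / 6.37×10⁻⁴ = 1.02×10⁻¹¹ F.
C₂ = κ₂ε₀A₂/d = 8.38 × 8.85×10⁻¹² × 3.93×10⁻⁴ / 6.37×10⁻⁴ = 4.57×10⁻¹¹ F.
C = C₁ + C₂ = 5.59×10⁻¹¹ F.

C ≈ 55.9 pF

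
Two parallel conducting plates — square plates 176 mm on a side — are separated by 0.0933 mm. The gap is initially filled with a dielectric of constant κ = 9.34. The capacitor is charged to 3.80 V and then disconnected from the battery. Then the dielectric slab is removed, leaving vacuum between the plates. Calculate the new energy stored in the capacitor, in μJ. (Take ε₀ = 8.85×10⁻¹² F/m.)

U ≈ 1.85 μJ

A = (176 mm)² = 3.10×10⁻² m².
Initially C₁ = κε₀A/d = 9.34 × 8.85×10⁻¹² × 3.10×10⁻² / 9.33×10⁻⁵ = 2.74×10⁻⁸ F.
U₁ = 1.98×10⁻⁷ J.
Isolated ⇒ Q is held fixed. C₂ = 0.107 C₁ and U = Q²/(2C), so U₂/U₁ = C₁/C₂ = 9.34.
U₂ = 9.34 × 1.98×10⁻⁷ = 1.85×10⁻⁶ J.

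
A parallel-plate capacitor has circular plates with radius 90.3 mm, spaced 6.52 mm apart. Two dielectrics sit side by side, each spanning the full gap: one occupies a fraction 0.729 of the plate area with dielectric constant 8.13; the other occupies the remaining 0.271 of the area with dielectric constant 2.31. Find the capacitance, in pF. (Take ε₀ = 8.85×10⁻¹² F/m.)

A = π(90.3 mm)² = 2.56×10⁻² m².
Side-by-side slabs ⇒ two capacitors in parallel, each spanning the full gap.
C₁ = κ₁ε₀A₁/d = 8.13 × 8.85×10⁻¹² × 1.87×10⁻² / 6.52×10⁻³ = 2.06×10⁻¹⁰ F.
C₂ = κ₂ε₀A₂/d = 2.31 × 8.85×10⁻¹² × 6.94×10⁻³ / 6.52×10⁻³ = 2.18×10⁻¹¹ F.
C = C₁ + C₂ = 2.28×10⁻¹⁰ F.

C ≈ 228 pF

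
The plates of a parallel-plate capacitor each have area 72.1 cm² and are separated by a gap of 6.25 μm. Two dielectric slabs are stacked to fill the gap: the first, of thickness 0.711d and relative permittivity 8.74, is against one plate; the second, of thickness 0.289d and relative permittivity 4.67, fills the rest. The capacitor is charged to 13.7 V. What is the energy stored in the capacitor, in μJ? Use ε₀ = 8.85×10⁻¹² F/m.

6.69 μJ

A = 72.1 cm² = 7.21×10⁻³ m².
Stacked slabs ⇒ two capacitors in series, each with the full plate area.
C₁ = κ₁ε₀A/d₁ = 8.74 × 8.85×10⁻¹² × 7.21×10⁻³ / 4.44×10⁻⁶ = 1.25×10⁻⁷ F.
C₂ = κ₂ε₀A/d₂ = 4.67 × 8.85×10⁻¹² × 7.21×10⁻³ / 1.81×10⁻⁶ = 1.65×10⁻⁷ F.
C = (1/C₁ + 1/C₂)⁻¹ = 7.13×10⁻⁸ F.
U = ½CV² = ½ × 7.13×10⁻⁸ × (13.7)² = 6.69×10⁻⁶ J.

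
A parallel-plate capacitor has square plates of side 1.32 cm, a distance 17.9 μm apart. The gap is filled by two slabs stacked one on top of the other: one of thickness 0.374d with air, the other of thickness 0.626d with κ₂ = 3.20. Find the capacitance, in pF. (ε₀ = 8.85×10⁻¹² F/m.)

A = (1.32 cm)² = 1.74×10⁻⁴ m².
Stacked slabs ⇒ two capacitors in series, each with the full plate area.
C₁ = κ₁ε₀A/d₁ = 1.00 × 8.85×10⁻¹² × 1.74×10⁻⁴ / 6.69×10⁻⁶ = 2.30×10⁻¹⁰ F.
C₂ = κ₂ε₀A/d₂ = 3.20 × 8.85×10⁻¹² × 1.74×10⁻⁴ / 1.12×10⁻⁵ = 4.40×10⁻¹⁰ F.
C = (1/C₁ + 1/C₂)⁻¹ = 1.51×10⁻¹⁰ F.

151 pF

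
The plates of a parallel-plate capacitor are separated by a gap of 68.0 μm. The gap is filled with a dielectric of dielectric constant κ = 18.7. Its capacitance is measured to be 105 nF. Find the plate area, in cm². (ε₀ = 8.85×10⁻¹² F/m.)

A = Cd/(κε₀) = 1.05×10⁻⁷ × 6.80×10⁻⁵ / (18.7 × 8.85×10⁻¹²) = 4.31×10⁻² m².

A ≈ 431 cm²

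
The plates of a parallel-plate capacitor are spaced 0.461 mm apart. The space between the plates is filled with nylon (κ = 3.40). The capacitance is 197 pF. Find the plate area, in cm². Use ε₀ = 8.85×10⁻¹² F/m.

30.2 cm²

A = Cd/(κε₀) = 1.97×10⁻¹⁰ × 4.61×10⁻⁴ / (3.40 × 8.85×10⁻¹²) = 3.02×10⁻³ m².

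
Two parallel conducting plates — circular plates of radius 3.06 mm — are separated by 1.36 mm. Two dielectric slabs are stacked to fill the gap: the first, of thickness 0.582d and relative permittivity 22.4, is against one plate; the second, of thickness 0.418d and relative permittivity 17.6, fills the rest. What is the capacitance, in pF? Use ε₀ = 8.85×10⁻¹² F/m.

A = π(3.06 mm)² = 2.94×10⁻⁵ m².
Stacked slabs ⇒ two capacitors in series, each with the full plate area.
C₁ = κ₁ε₀A/d₁ = 22.4 × 8.85×10⁻¹² × 2.94×10⁻⁵ / 7.92×10⁻⁴ = 7.37×10⁻¹² F.
C₂ = κ₂ε₀A/d₂ = 17.6 × 8.85×10⁻¹² × 2.94×10⁻⁵ / 5.68×10⁻⁴ = 8.06×10⁻¹² F.
C = (1/C₁ + 1/C₂)⁻¹ = 3.85×10⁻¹² F.

C ≈ 3.85 pF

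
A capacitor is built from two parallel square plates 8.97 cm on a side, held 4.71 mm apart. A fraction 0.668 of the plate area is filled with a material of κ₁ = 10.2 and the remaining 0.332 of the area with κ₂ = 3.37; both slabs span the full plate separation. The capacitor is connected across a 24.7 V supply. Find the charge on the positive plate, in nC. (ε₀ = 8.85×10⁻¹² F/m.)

2.96 nC

A = (8.97 cm)² = 8.05×10⁻³ m².
Side-by-side slabs ⇒ two capacitors in parallel, each spanning the full gap.
C₁ = κ₁ε₀A₁/d = 10.2 × 8.85×10⁻¹² × 5.37×10⁻³ / 4.71×10⁻³ = 1.03×10⁻¹⁰ F.
C₂ = κ₂ε₀A₂/d = 3.37 × 8.85×10⁻¹² × 2.67×10⁻³ / 4.71×10⁻³ = 1.69×10⁻¹¹ F.
C = C₁ + C₂ = 1.20×10⁻¹⁰ F.
Q = CV = 1.20×10⁻¹⁰ × 24.7 = 2.96×10⁻⁹ C.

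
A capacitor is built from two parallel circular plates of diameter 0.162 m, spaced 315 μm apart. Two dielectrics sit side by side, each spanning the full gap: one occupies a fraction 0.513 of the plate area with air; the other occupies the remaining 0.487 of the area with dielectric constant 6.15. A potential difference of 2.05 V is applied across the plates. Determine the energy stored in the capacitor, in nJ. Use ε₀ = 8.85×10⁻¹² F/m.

A = π(0.162/2 m)² = 2.06×10⁻² m².
Side-by-side slabs ⇒ two capacitors in parallel, each spanning the full gap.
C₁ = κ₁ε₀A₁/d = 1.00 × 8.85×10⁻¹² × 1.06×10⁻² / 3.15×10⁻⁴ = 2.97×10⁻¹⁰ F.
C₂ = κ₂ε₀A₂/d = 6.15 × 8.85×10⁻¹² × 1.00×10⁻² / 3.15×10⁻⁴ = 1.73×10⁻⁹ F.
C = C₁ + C₂ = 2.03×10⁻⁹ F.
U = ½CV² = ½ × 2.03×10⁻⁹ × (2.05)² = 4.27×10⁻⁹ J.

4.27 nJ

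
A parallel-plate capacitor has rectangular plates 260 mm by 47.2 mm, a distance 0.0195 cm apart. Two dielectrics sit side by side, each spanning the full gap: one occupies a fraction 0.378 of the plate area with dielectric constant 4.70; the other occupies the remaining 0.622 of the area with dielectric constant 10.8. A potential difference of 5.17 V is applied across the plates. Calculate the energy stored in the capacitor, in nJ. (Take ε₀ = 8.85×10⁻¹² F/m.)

A = 260 × 47.2 mm² = 1.23×10⁻² m².
Side-by-side slabs ⇒ two capacitors in parallel, each spanning the full gap.
C₁ = κ₁ε₀A₁/d = 4.70 × 8.85×10⁻¹² × 4.64×10⁻³ / 1.95×10⁻⁴ = 9.89×10⁻¹⁰ F.
C₂ = κ₂ε₀A₂/d = 10.8 × 8.85×10⁻¹² × 7.63×10⁻³ / 1.95×10⁻⁴ = 3.74×10⁻⁹ F.
C = C₁ + C₂ = 4.73×10⁻⁹ F.
U = ½CV² = ½ × 4.73×10⁻⁹ × (5.17)² = 6.32×10⁻⁸ J.

63.2 nJ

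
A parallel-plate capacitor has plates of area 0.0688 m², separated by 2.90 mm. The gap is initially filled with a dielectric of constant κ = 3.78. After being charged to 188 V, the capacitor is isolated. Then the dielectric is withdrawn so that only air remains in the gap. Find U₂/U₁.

3.78

Isolated ⇒ Q is held fixed.
C₂ = 0.265 C₁ and U = Q²/(2C), so U₂/U₁ = C₁/C₂ = 3.78.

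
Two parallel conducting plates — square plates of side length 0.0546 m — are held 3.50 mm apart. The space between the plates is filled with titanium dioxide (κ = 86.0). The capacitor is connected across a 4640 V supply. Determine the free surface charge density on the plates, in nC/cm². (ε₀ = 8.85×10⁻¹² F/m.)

A = (0.0546 m)² = 2.98×10⁻³ m².
C = κε₀A/d = 86.0 × 8.85×10⁻¹² × 2.98×10⁻³ / 3.50×10⁻³ = 6.48×10⁻¹⁰ F.
σ = Q/A = CV/A = 6.48×10⁻¹⁰ × 4640 / 2.98×10⁻³ = 1.01×10⁻³ C/m².

101 nC/cm²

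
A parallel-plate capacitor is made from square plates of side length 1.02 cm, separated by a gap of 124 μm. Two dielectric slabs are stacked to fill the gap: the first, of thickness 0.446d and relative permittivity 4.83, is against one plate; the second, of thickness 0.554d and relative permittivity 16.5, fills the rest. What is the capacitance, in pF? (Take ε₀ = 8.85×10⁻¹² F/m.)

C ≈ 59.0 pF

A = (1.02 cm)² = 1.04×10⁻⁴ m².
Stacked slabs ⇒ two capacitors in series, each with the full plate area.
C₁ = κ₁ε₀A/d₁ = 4.83 × 8.85×10⁻¹² × 1.04×10⁻⁴ / 5.53×10⁻⁵ = 8.04×10⁻¹¹ F.
C₂ = κ₂ε₀A/d₂ = 16.5 × 8.85×10⁻¹² × 1.04×10⁻⁴ / 6.87×10⁻⁵ = 2.21×10⁻¹⁰ F.
C = (1/C₁ + 1/C₂)⁻¹ = 5.90×10⁻¹¹ F.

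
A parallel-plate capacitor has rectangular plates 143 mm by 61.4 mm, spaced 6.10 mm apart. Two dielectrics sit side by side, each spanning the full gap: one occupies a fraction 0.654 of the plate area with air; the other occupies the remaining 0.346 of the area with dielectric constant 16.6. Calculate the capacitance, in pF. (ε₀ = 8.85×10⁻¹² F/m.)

A = 143 × 61.4 mm² = 8.78×10⁻³ m².
Side-by-side slabs ⇒ two capacitors in parallel, each spanning the full gap.
C₁ = κ₁ε₀A₁/d = 1.00 × 8.85×10⁻¹² × 5.74×10⁻³ / 6.10×10⁻³ = 8.33×10⁻¹² F.
C₂ = κ₂ε₀A₂/d = 16.6 × 8.85×10⁻¹² × 3.04×10⁻³ / 6.10×10⁻³ = 7.32×10⁻¹¹ F.
C = C₁ + C₂ = 8.15×10⁻¹¹ F.

C ≈ 81.5 pF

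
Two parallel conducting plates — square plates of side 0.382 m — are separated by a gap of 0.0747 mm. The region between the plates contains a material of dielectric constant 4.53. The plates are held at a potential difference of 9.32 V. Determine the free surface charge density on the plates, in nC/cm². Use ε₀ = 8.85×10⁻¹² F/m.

A = (0.382 m)² = 0.146 m².
C = κε₀A/d = 4.53 × 8.85×10⁻¹² × 0.146 / 7.47×10⁻⁵ = 7.83×10⁻⁸ F.
σ = Q/A = CV/A = 7.83×10⁻⁸ × 9.32 / 0.146 = 5.00×10⁻⁶ C/m².

0.500 nC/cm²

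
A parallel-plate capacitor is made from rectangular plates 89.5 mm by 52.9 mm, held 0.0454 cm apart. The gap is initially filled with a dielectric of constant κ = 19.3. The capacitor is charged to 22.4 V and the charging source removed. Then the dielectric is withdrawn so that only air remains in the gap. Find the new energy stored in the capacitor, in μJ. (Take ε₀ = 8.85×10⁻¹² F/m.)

A = 89.5 × 52.9 mm² = 4.73×10⁻³ m².
Initially C₁ = κε₀A/d = 19.3 × 8.85×10⁻¹² × 4.73×10⁻³ / 4.54×10⁻⁴ = 1.78×10⁻⁹ F.
U₁ = 4.47×10⁻⁷ J.
Isolated ⇒ Q is held fixed. C₂ = 0.0518 C₁ and U = Q²/(2C), so U₂/U₁ = C₁/C₂ = 19.3.
U₂ = 19.3 × 4.47×10⁻⁷ = 8.62×10⁻⁶ J.

8.62 μJ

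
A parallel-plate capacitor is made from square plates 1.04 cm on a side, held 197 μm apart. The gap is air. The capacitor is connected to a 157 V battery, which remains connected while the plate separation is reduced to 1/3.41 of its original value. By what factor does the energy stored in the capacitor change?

U₂/U₁ ≈ 3.41

Battery connected ⇒ V is held fixed.
C₂ = 3.41 C₁ and U = ½CV², so U₂/U₁ = C₂/C₁ = 3.41.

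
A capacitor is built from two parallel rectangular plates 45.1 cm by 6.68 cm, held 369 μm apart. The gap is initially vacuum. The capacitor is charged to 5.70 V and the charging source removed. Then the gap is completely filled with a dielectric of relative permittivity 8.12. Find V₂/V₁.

Isolated ⇒ Q is held fixed.
C₂ = 8.12 C₁ and V = Q/C, so V₂/V₁ = C₁/C₂ = 0.123.

V₂/V₁ ≈ 0.123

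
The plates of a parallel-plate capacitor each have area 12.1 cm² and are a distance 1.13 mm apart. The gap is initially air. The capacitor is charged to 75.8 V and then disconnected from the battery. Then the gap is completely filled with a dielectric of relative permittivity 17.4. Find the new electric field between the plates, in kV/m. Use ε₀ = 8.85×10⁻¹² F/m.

A = 12.1 cm² = 1.21×10⁻³ m².
Initially C₁ = ε₀A/d = 8.85×10⁻¹² × 1.21×10⁻³ / 1.13×10⁻³ = 9.48×10⁻¹² F.
E₁ = 6.71×10⁴ V/m.
Isolated ⇒ Q is held fixed. V₂ = Q/C₂ = V₁/17.4; E = V/d, so E₂/E₁ = (V₂/V₁)(d₁/d₂) = 0.0575.
E₂ = 0.0575 × 6.71×10⁴ = 3.86×10³ V/m.

E ≈ 3.86 kV/m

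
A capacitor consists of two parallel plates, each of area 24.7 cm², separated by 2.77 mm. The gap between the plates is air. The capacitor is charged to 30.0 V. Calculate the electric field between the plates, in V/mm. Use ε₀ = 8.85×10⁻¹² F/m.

E ≈ 10.8 V/mm

E = V/d = 30.0 / 2.77×10⁻³ = 1.08×10⁴ V/m.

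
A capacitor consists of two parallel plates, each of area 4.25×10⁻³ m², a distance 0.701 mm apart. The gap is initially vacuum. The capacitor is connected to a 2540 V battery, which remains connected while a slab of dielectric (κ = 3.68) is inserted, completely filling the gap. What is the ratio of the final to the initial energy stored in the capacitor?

3.68

Battery connected ⇒ V is held fixed.
C₂ = 3.68 C₁ and U = ½CV², so U₂/U₁ = C₂/C₁ = 3.68.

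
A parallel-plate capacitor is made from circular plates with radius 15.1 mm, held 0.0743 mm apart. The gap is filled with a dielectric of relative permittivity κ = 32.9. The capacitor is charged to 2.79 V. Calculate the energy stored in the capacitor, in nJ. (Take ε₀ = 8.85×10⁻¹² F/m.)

10.9 nJ

A = π(15.1 mm)² = 7.16×10⁻⁴ m².
C = κε₀A/d = 32.9 × 8.85×10⁻¹² × 7.16×10⁻⁴ / 7.43×10⁻⁵ = 2.81×10⁻⁹ F.
U = ½CV² = ½ × 2.81×10⁻⁹ × (2.79)² = 1.09×10⁻⁸ J.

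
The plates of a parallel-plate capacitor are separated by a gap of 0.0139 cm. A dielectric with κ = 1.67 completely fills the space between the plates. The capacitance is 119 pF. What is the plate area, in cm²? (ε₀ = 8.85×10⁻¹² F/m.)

A = Cd/(κε₀) = 1.19×10⁻¹⁰ × 1.39×10⁻⁴ / (1.67 × 8.85×10⁻¹²) = 1.12×10⁻³ m².

A ≈ 11.2 cm²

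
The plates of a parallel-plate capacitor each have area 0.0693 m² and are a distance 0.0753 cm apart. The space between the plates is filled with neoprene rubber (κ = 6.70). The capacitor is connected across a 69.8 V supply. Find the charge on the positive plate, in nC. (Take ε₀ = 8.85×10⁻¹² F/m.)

C = κε₀A/d = 6.70 × 8.85×10⁻¹² × 6.93×10⁻² / 7.53×10⁻⁴ = 5.46×10⁻⁹ F.
Q = CV = 5.46×10⁻⁹ × 69.8 = 3.81×10⁻⁷ C.

381 nC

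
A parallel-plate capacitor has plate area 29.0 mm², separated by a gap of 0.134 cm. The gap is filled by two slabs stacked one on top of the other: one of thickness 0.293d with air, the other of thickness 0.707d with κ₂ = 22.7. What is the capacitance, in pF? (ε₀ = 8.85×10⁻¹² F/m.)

C ≈ 0.591 pF

A = 29.0 mm² = 2.90×10⁻⁵ m².
Stacked slabs ⇒ two capacitors in series, each with the full plate area.
C₁ = κ₁ε₀A/d₁ = 1.00 × 8.85×10⁻¹² × 2.90×10⁻⁵ / 3.93×10⁻⁴ = 6.54×10⁻¹³ F.
C₂ = κ₂ε₀A/d₂ = 22.7 × 8.85×10⁻¹² × 2.90×10⁻⁵ / 9.47×10⁻⁴ = 6.15×10⁻¹² F.
C = (1/C₁ + 1/C₂)⁻¹ = 5.91×10⁻¹³ F.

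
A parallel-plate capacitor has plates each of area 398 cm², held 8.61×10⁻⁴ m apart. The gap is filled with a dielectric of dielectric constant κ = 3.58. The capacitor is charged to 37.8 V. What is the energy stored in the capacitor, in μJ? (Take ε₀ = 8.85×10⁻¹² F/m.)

U ≈ 1.05 μJ

A = 398 cm² = 3.98×10⁻² m².
C = κε₀A/d = 3.58 × 8.85×10⁻¹² × 3.98×10⁻² / 8.61×10⁻⁴ = 1.46×10⁻⁹ F.
U = ½CV² = ½ × 1.46×10⁻⁹ × (37.8)² = 1.05×10⁻⁶ J.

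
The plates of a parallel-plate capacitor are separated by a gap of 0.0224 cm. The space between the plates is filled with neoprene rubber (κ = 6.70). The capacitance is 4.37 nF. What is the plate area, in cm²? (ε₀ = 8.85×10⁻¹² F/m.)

165 cm²

A = Cd/(κε₀) = 4.37×10⁻⁹ × 2.24×10⁻⁴ / (6.70 × 8.85×10⁻¹²) = 1.65×10⁻² m².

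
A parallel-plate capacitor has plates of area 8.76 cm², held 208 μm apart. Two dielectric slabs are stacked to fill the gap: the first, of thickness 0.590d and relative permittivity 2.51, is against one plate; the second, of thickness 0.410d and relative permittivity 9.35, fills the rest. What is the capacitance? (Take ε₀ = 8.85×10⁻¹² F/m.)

A = 8.76 cm² = 8.76×10⁻⁴ m².
Stacked slabs ⇒ two capacitors in series, each with the full plate area.
C₁ = κ₁ε₀A/d₁ = 2.51 × 8.85×10⁻¹² × 8.76×10⁻⁴ / 1.23×10⁻⁴ = 1.59×10⁻¹⁰ F.
C₂ = κ₂ε₀A/d₂ = 9.35 × 8.85×10⁻¹² × 8.76×10⁻⁴ / 8.53×10⁻⁵ = 8.50×10⁻¹⁰ F.
C = (1/C₁ + 1/C₂)⁻¹ = 1.34×10⁻¹⁰ F.

C ≈ 134 pF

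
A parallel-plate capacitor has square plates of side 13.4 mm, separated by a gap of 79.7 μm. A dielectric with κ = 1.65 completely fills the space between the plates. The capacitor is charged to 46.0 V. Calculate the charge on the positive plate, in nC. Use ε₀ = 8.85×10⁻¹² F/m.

1.51 nC

A = (13.4 mm)² = 1.80×10⁻⁴ m².
C = κε₀A/d = 1.65 × 8.85×10⁻¹² × 1.80×10⁻⁴ / 7.97×10⁻⁵ = 3.29×10⁻¹¹ F.
Q = CV = 3.29×10⁻¹¹ × 46.0 = 1.51×10⁻⁹ C.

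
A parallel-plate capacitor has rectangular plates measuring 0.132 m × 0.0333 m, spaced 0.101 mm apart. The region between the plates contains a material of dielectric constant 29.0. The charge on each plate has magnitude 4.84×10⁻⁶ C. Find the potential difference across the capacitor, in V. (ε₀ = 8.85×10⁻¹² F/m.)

433 V

A = 0.132 × 0.0333 m² = 4.40×10⁻³ m².
C = κε₀A/d = 29.0 × 8.85×10⁻¹² × 4.40×10⁻³ / 1.01×10⁻⁴ = 1.12×10⁻⁸ F.
V = Q/C = 4.84×10⁻⁶ / 1.12×10⁻⁸ = 4.33×10² V.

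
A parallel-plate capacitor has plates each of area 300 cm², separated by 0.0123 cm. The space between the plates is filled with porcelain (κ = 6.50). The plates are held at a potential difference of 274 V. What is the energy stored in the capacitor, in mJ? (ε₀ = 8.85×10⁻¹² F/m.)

U ≈ 0.527 mJ

A = 300 cm² = 3.00×10⁻² m².
C = κε₀A/d = 6.50 × 8.85×10⁻¹² × 3.00×10⁻² / 1.23×10⁻⁴ = 1.40×10⁻⁸ F.
U = ½CV² = ½ × 1.40×10⁻⁸ × (274)² = 5.27×10⁻⁴ J.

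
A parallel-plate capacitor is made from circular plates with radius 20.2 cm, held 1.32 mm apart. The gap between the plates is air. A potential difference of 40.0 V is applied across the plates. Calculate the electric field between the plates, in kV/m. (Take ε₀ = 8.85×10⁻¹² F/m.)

E = V/d = 40.0 / 1.32×10⁻³ = 3.03×10⁴ V/m.

30.3 kV/m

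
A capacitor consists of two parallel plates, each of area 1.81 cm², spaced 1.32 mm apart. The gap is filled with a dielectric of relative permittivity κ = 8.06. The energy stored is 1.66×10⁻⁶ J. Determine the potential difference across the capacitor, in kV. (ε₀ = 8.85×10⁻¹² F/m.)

A = 1.81 cm² = 1.81×10⁻⁴ m².
C = κε₀A/d = 8.06 × 8.85×10⁻¹² × 1.81×10⁻⁴ / 1.32×10⁻³ = 9.78×10⁻¹² F.
V = √(2U/C) = √(2 × 1.66×10⁻⁶ / 9.78×10⁻¹²) = 5.83×10² V.

V ≈ 0.583 kV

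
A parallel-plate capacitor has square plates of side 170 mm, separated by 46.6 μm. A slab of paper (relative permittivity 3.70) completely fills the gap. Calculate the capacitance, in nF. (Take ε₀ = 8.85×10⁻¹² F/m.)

A = (170 mm)² = 2.89×10⁻² m².
C = κε₀A/d = 3.70 × 8.85×10⁻¹² × 2.89×10⁻² / 4.66×10⁻⁵ = 2.03×10⁻⁸ F.

C ≈ 20.3 nF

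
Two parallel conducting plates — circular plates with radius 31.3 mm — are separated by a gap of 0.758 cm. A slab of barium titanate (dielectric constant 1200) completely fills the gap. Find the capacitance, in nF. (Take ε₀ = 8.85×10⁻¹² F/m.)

4.31 nF

A = π(31.3 mm)² = 3.08×10⁻³ m².
C = κε₀A/d = 1200 × 8.85×10⁻¹² × 3.08×10⁻³ / 7.58×10⁻³ = 4.31×10⁻⁹ F.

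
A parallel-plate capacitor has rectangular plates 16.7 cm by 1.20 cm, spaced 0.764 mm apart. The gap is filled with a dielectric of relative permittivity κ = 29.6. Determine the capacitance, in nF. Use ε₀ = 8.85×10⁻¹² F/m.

A = 16.7 × 1.20 cm² = 2.00×10⁻³ m².
C = κε₀A/d = 29.6 × 8.85×10⁻¹² × 2.00×10⁻³ / 7.64×10⁻⁴ = 6.87×10⁻¹⁰ F.

0.687 nF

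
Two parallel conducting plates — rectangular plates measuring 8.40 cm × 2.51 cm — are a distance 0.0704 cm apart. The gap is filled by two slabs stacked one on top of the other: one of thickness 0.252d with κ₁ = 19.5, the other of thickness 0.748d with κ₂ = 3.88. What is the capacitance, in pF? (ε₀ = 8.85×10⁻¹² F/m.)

C ≈ 129 pF

A = 8.40 × 2.51 cm² = 2.11×10⁻³ m².
Stacked slabs ⇒ two capacitors in series, each with the full plate area.
C₁ = κ₁ε₀A/d₁ = 19.5 × 8.85×10⁻¹² × 2.11×10⁻³ / 1.77×10⁻⁴ = 2.05×10⁻⁹ F.
C₂ = κ₂ε₀A/d₂ = 3.88 × 8.85×10⁻¹² × 2.11×10⁻³ / 5.27×10⁻⁴ = 1.37×10⁻¹⁰ F.
C = (1/C₁ + 1/C₂)⁻¹ = 1.29×10⁻¹⁰ F.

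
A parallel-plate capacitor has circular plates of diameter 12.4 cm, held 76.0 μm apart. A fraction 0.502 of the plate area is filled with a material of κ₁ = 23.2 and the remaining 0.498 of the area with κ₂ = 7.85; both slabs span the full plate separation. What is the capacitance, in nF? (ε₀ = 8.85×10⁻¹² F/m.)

A = π(12.4/2 cm)² = 1.21×10⁻² m².
Side-by-side slabs ⇒ two capacitors in parallel, each spanning the full gap.
C₁ = κ₁ε₀A₁/d = 23.2 × 8.85×10⁻¹² × 6.06×10⁻³ / 7.60×10⁻⁵ = 1.64×10⁻⁸ F.
C₂ = κ₂ε₀A₂/d = 7.85 × 8.85×10⁻¹² × 6.01×10⁻³ / 7.60×10⁻⁵ = 5.50×10⁻⁹ F.
C = C₁ + C₂ = 2.19×10⁻⁸ F.

21.9 nF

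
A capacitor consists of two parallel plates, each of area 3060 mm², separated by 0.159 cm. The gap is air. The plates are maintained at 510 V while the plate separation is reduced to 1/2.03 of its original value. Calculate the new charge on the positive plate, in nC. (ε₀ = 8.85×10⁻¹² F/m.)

17.6 nC

A = 3060 mm² = 3.06×10⁻³ m².
Initially C₁ = ε₀A/d = 8.85×10⁻¹² × 3.06×10⁻³ / 1.59×10⁻³ = 1.70×10⁻¹¹ F.
Q₁ = 8.69×10⁻⁹ C.
Battery connected ⇒ V is held fixed. C₂ = 2.03 C₁ and Q = CV, so Q₂/Q₁ = C₂/C₁ = 2.03.
Q₂ = 2.03 × 8.69×10⁻⁹ = 1.76×10⁻⁸ C.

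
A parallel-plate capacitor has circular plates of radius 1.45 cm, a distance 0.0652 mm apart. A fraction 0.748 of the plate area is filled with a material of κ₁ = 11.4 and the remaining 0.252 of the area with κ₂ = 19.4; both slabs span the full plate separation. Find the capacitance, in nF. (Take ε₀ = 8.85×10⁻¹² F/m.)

C ≈ 1.20 nF

A = π(1.45 cm)² = 6.61×10⁻⁴ m².
Side-by-side slabs ⇒ two capacitors in parallel, each spanning the full gap.
C₁ = κ₁ε₀A₁/d = 11.4 × 8.85×10⁻¹² × 4.94×10⁻⁴ / 6.52×10⁻⁵ = 7.65×10⁻¹⁰ F.
C₂ = κ₂ε₀A₂/d = 19.4 × 8.85×10⁻¹² × 1.66×10⁻⁴ / 6.52×10⁻⁵ = 4.38×10⁻¹⁰ F.
C = C₁ + C₂ = 1.20×10⁻⁹ F.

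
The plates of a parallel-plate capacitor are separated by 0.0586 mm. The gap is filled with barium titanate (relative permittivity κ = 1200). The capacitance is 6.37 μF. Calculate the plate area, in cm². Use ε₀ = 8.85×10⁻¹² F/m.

A = Cd/(κε₀) = 6.37×10⁻⁶ × 5.86×10⁻⁵ / (1200 × 8.85×10⁻¹²) = 3.51×10⁻² m².

351 cm²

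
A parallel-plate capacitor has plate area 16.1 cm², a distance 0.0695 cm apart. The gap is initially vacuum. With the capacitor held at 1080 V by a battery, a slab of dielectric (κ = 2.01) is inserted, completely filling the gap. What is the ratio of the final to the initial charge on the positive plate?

Battery connected ⇒ V is held fixed.
C₂ = 2.01 C₁ and Q = CV, so Q₂/Q₁ = C₂/C₁ = 2.01.

2.01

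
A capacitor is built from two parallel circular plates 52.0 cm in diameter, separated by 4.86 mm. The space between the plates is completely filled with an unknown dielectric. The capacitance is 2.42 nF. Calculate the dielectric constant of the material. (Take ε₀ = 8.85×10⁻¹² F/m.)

A = π(52.0/2 cm)² = 0.212 m².
κ = Cd/(ε₀A) = 2.42×10⁻⁹ × 4.86×10⁻³ / (8.85×10⁻¹² × 0.212) = 6.26.

6.26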